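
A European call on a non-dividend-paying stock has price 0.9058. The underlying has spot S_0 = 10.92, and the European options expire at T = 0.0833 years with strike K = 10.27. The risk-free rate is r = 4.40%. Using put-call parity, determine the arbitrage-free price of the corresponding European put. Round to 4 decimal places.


Answer: Put price = 0.2182

Derivation:
Put-call parity: C - P = S_0 * exp(-qT) - K * exp(-rT).
S_0 * exp(-qT) = 10.9200 * 1.00000000 = 10.92000000
K * exp(-rT) = 10.2700 * 0.99634151 = 10.23242729
P = C - S*exp(-qT) + K*exp(-rT)
P = 0.9058 - 10.92000000 + 10.23242729 = 0.2182


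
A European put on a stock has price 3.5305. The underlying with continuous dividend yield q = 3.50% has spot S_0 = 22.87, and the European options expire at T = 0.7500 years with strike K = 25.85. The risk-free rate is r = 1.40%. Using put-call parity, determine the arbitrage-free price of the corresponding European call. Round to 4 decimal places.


Put-call parity: C - P = S_0 * exp(-qT) - K * exp(-rT).
S_0 * exp(-qT) = 22.8700 * 0.97409154 = 22.27747343
K * exp(-rT) = 25.8500 * 0.98955493 = 25.57999501
C = P + S*exp(-qT) - K*exp(-rT)
C = 3.5305 + 22.27747343 - 25.57999501 = 0.2280

Answer: Call price = 0.2280


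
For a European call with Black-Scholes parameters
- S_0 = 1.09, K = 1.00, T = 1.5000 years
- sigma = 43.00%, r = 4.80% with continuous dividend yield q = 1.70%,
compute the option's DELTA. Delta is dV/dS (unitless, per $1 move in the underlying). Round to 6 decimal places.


Answer: Delta = 0.679268

Derivation:
d1 = 0.5152524389; d2 = -0.0113878558
phi(d1) = 0.3493499731; exp(-qT) = 0.9748223790; exp(-rT) = 0.9305308958
N(d1) = 0.6968116852
Delta = exp(-qT) * N(d1) = 0.9748223790 * 0.6968116852 = 0.679268


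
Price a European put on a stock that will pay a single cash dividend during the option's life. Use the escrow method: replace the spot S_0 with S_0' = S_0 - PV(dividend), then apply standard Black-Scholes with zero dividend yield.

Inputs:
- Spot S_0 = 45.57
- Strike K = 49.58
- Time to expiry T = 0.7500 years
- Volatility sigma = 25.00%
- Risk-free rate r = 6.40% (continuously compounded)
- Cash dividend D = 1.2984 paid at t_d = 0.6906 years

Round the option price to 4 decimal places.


PV(D) = D * exp(-r * t_d) = 1.2984 * 0.95676412 = 1.24226253
S_0' = S_0 - PV(D) = 45.5700 - 1.24226253 = 44.32773747
d1 = (ln(S_0'/K) + (r + sigma^2/2)*T) / (sigma*sqrt(T)) = -0.18724355
d2 = d1 - sigma*sqrt(T) = -0.40374990
exp(-rT) = 0.95313379
N(-d1) = 0.57426516; N(-d2) = 0.65680168
P = K * exp(-rT) * N(-d2) - S_0' * N(-d1) = 49.5800 * 0.95313379 * 0.65680168 - 44.32773747 * 0.57426516 = 5.5822

Answer: Price = 5.5822


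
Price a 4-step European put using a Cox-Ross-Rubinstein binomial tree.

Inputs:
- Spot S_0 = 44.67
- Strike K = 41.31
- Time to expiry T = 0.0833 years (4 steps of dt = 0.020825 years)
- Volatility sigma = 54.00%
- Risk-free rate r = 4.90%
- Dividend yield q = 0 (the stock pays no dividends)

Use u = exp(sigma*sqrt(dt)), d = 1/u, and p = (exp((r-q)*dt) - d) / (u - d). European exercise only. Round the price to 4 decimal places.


dt = T/N = 0.020825
u = exp(sigma*sqrt(dt)) = 1.081043; d = 1/u = 0.925032
p = (exp((r-q)*dt) - d) / (u - d) = 0.487072
Discount per step: exp(-r*dt) = 0.998980
Stock lattice S(k, i) with i counting down-moves:
  k=0: S(0,0) = 44.6700
  k=1: S(1,0) = 48.2902; S(1,1) = 41.3212
  k=2: S(2,0) = 52.2038; S(2,1) = 44.6700; S(2,2) = 38.2234
  k=3: S(3,0) = 56.4346; S(3,1) = 48.2902; S(3,2) = 41.3212; S(3,3) = 35.3579
  k=4: S(4,0) = 61.0082; S(4,1) = 52.2038; S(4,2) = 44.6700; S(4,3) = 38.2234; S(4,4) = 32.7072
Terminal payoffs V(N, i) = max(K - S_T, 0):
  V(4,0) = 0.000000; V(4,1) = 0.000000; V(4,2) = 0.000000; V(4,3) = 3.086568; V(4,4) = 8.602796
Backward induction: V(k, i) = exp(-r*dt) * [p * V(k+1, i) + (1-p) * V(k+1, i+1)].
  V(3,0) = exp(-r*dt) * [p*0.000000 + (1-p)*0.000000] = 0.000000
  V(3,1) = exp(-r*dt) * [p*0.000000 + (1-p)*0.000000] = 0.000000
  V(3,2) = exp(-r*dt) * [p*0.000000 + (1-p)*3.086568] = 1.581571
  V(3,3) = exp(-r*dt) * [p*3.086568 + (1-p)*8.602796] = 5.909961
  V(2,0) = exp(-r*dt) * [p*0.000000 + (1-p)*0.000000] = 0.000000
  V(2,1) = exp(-r*dt) * [p*0.000000 + (1-p)*1.581571] = 0.810405
  V(2,2) = exp(-r*dt) * [p*1.581571 + (1-p)*5.909961] = 3.797845
  V(1,0) = exp(-r*dt) * [p*0.000000 + (1-p)*0.810405] = 0.415255
  V(1,1) = exp(-r*dt) * [p*0.810405 + (1-p)*3.797845] = 2.340356
  V(0,0) = exp(-r*dt) * [p*0.415255 + (1-p)*2.340356] = 1.401262

Answer: Price = V(0,0) = 1.4013


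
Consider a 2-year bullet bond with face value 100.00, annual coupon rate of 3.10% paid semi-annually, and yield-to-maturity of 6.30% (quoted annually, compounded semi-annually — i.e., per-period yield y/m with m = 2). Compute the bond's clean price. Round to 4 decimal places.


Answer: Price = 94.0739

Derivation:
Coupon per period c = face * coupon_rate / m = 1.550000
Periods per year m = 2; per-period yield y/m = 0.031500
Number of cashflows N = 4
Cashflows (t years, CF_t, discount factor 1/(1+y/m)^(m*t), PV):
  t = 0.5000: CF_t = 1.550000, DF = 0.969462, PV = 1.502666
  t = 1.0000: CF_t = 1.550000, DF = 0.939856, PV = 1.456778
  t = 1.5000: CF_t = 1.550000, DF = 0.911155, PV = 1.412290
  t = 2.0000: CF_t = 101.550000, DF = 0.883330, PV = 89.702180
Price P = sum_t PV_t = 94.073914


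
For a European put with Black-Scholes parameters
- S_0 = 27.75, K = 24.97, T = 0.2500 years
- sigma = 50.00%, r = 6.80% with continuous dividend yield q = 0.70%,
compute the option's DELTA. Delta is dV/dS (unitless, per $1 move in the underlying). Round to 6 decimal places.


Answer: Delta = -0.271038

Derivation:
d1 = 0.6082429436; d2 = 0.3582429436
phi(d1) = 0.3315693560; exp(-qT) = 0.9982515304; exp(-rT) = 0.9831436846
N(-d1) = 0.2715131783
Delta = -exp(-qT) * N(-d1) = -0.9982515304 * 0.2715131783 = -0.271038


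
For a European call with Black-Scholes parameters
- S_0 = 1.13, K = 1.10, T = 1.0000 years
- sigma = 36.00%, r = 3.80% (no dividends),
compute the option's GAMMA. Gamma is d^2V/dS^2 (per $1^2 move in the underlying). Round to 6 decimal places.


Answer: Gamma = 0.919052

Derivation:
d1 = 0.3602984803; d2 = 0.0002984803
phi(d1) = 0.3738704131; exp(-qT) = 1.0000000000; exp(-rT) = 0.9627129409
Gamma = exp(-qT) * phi(d1) / (S * sigma * sqrt(T)) = 1.0000000000 * 0.3738704131 / (1.1300 * 0.3600 * 1.0000000000) = 0.919052


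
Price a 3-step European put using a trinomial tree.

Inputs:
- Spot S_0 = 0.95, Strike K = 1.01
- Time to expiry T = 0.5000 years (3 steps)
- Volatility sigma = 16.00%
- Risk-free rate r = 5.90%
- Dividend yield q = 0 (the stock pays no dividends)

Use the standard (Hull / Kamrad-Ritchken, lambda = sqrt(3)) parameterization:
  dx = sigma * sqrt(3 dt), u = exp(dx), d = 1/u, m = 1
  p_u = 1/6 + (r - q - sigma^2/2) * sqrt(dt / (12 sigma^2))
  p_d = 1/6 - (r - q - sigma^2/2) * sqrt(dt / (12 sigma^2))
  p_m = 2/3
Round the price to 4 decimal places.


Answer: Price = V(0,0) = 0.0623

Derivation:
dt = T/N = 0.166667; dx = sigma*sqrt(3*dt) = 0.113137
u = exp(dx) = 1.119785; d = 1/u = 0.893028
p_u = 0.200696, p_m = 0.666667, p_d = 0.132637
Discount per step: exp(-r*dt) = 0.990215
Stock lattice S(k, j) with j the centered position index:
  k=0: S(0,+0) = 0.9500
  k=1: S(1,-1) = 0.8484; S(1,+0) = 0.9500; S(1,+1) = 1.0638
  k=2: S(2,-2) = 0.7576; S(2,-1) = 0.8484; S(2,+0) = 0.9500; S(2,+1) = 1.0638; S(2,+2) = 1.1912
  k=3: S(3,-3) = 0.6766; S(3,-2) = 0.7576; S(3,-1) = 0.8484; S(3,+0) = 0.9500; S(3,+1) = 1.0638; S(3,+2) = 1.1912; S(3,+3) = 1.3339
Terminal payoffs V(N, j) = max(K - S_T, 0):
  V(3,-3) = 0.333420; V(3,-2) = 0.252376; V(3,-1) = 0.161623; V(3,+0) = 0.060000; V(3,+1) = 0.000000; V(3,+2) = 0.000000; V(3,+3) = 0.000000
Backward induction: V(k, j) = exp(-r*dt) * [p_u * V(k+1, j+1) + p_m * V(k+1, j) + p_d * V(k+1, j-1)]
  V(2,-2) = exp(-r*dt) * [p_u*0.161623 + p_m*0.252376 + p_d*0.333420] = 0.242515
  V(2,-1) = exp(-r*dt) * [p_u*0.060000 + p_m*0.161623 + p_d*0.252376] = 0.151765
  V(2,+0) = exp(-r*dt) * [p_u*0.000000 + p_m*0.060000 + p_d*0.161623] = 0.060836
  V(2,+1) = exp(-r*dt) * [p_u*0.000000 + p_m*0.000000 + p_d*0.060000] = 0.007880
  V(2,+2) = exp(-r*dt) * [p_u*0.000000 + p_m*0.000000 + p_d*0.000000] = 0.000000
  V(1,-1) = exp(-r*dt) * [p_u*0.060836 + p_m*0.151765 + p_d*0.242515] = 0.144129
  V(1,+0) = exp(-r*dt) * [p_u*0.007880 + p_m*0.060836 + p_d*0.151765] = 0.061659
  V(1,+1) = exp(-r*dt) * [p_u*0.000000 + p_m*0.007880 + p_d*0.060836] = 0.013192
  V(0,+0) = exp(-r*dt) * [p_u*0.013192 + p_m*0.061659 + p_d*0.144129] = 0.062255


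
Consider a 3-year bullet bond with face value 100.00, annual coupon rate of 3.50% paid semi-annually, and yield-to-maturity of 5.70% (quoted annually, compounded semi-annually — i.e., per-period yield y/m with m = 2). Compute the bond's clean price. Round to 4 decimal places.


Answer: Price = 94.0114

Derivation:
Coupon per period c = face * coupon_rate / m = 1.750000
Periods per year m = 2; per-period yield y/m = 0.028500
Number of cashflows N = 6
Cashflows (t years, CF_t, discount factor 1/(1+y/m)^(m*t), PV):
  t = 0.5000: CF_t = 1.750000, DF = 0.972290, PV = 1.701507
  t = 1.0000: CF_t = 1.750000, DF = 0.945347, PV = 1.654358
  t = 1.5000: CF_t = 1.750000, DF = 0.919152, PV = 1.608515
  t = 2.0000: CF_t = 1.750000, DF = 0.893682, PV = 1.563943
  t = 2.5000: CF_t = 1.750000, DF = 0.868917, PV = 1.520606
  t = 3.0000: CF_t = 101.750000, DF = 0.844840, PV = 85.962422
Price P = sum_t PV_t = 94.011350


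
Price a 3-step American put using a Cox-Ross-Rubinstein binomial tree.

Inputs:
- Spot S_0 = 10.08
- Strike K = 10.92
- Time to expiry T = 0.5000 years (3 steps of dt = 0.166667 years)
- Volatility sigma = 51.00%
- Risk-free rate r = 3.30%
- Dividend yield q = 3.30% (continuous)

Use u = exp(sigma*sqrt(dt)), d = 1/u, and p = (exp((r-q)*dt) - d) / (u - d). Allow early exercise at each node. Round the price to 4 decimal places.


dt = T/N = 0.166667
u = exp(sigma*sqrt(dt)) = 1.231468; d = 1/u = 0.812039
p = (exp((r-q)*dt) - d) / (u - d) = 0.448136
Discount per step: exp(-r*dt) = 0.994515
Stock lattice S(k, i) with i counting down-moves:
  k=0: S(0,0) = 10.0800
  k=1: S(1,0) = 12.4132; S(1,1) = 8.1854
  k=2: S(2,0) = 15.2864; S(2,1) = 10.0800; S(2,2) = 6.6468
  k=3: S(3,0) = 18.8248; S(3,1) = 12.4132; S(3,2) = 8.1854; S(3,3) = 5.3975
Terminal payoffs V(N, i) = max(K - S_T, 0):
  V(3,0) = 0.000000; V(3,1) = 0.000000; V(3,2) = 2.734645; V(3,3) = 5.522514
Backward induction: V(k, i) = exp(-r*dt) * [p * V(k+1, i) + (1-p) * V(k+1, i+1)]; then take max(V_cont, immediate exercise) for American.
  V(2,0) = exp(-r*dt) * [p*0.000000 + (1-p)*0.000000] = 0.000000; exercise = 0.000000; V(2,0) = max -> 0.000000
  V(2,1) = exp(-r*dt) * [p*0.000000 + (1-p)*2.734645] = 1.500876; exercise = 0.840000; V(2,1) = max -> 1.500876
  V(2,2) = exp(-r*dt) * [p*2.734645 + (1-p)*5.522514] = 4.249732; exercise = 4.273170; V(2,2) = max -> 4.273170
  V(1,0) = exp(-r*dt) * [p*0.000000 + (1-p)*1.500876] = 0.823737; exercise = 0.000000; V(1,0) = max -> 0.823737
  V(1,1) = exp(-r*dt) * [p*1.500876 + (1-p)*4.273170] = 3.014183; exercise = 2.734645; V(1,1) = max -> 3.014183
  V(0,0) = exp(-r*dt) * [p*0.823737 + (1-p)*3.014183] = 2.021418; exercise = 0.840000; V(0,0) = max -> 2.021418

Answer: Price = V(0,0) = 2.0214


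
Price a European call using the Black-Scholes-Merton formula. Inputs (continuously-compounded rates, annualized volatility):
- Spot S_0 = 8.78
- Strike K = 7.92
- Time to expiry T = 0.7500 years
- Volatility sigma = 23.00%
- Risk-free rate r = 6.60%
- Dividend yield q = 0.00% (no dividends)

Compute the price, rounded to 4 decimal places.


Answer: Price = 1.4486

Derivation:
d1 = (ln(S/K) + (r - q + 0.5*sigma^2) * T) / (sigma * sqrt(T)) = 0.86563733
d2 = d1 - sigma * sqrt(T) = 0.66645149
exp(-rT) = 0.95170516; exp(-qT) = 1.00000000
C = S_0 * exp(-qT) * N(d1) - K * exp(-rT) * N(d2)
N(d1) = 0.80665546; N(d2) = 0.74743872
C = 8.7800 * 1.00000000 * 0.80665546 - 7.9200 * 0.95170516 * 0.74743872 = 1.4486


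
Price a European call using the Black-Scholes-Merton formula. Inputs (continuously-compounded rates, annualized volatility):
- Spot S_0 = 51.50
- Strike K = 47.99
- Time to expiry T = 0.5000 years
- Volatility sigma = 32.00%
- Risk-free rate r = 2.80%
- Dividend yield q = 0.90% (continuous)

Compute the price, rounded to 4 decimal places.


Answer: Price = 6.6874

Derivation:
d1 = (ln(S/K) + (r - q + 0.5*sigma^2) * T) / (sigma * sqrt(T)) = 0.46708447
d2 = d1 - sigma * sqrt(T) = 0.24081030
exp(-rT) = 0.98609754; exp(-qT) = 0.99551011
C = S_0 * exp(-qT) * N(d1) - K * exp(-rT) * N(d2)
N(d1) = 0.67978028; N(d2) = 0.59514893
C = 51.5000 * 0.99551011 * 0.67978028 - 47.9900 * 0.98609754 * 0.59514893 = 6.6874


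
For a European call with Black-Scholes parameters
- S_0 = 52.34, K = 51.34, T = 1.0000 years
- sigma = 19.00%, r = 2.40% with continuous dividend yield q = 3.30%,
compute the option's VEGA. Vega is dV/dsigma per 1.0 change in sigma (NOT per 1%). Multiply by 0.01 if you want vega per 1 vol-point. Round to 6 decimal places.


Answer: Vega = 19.979320

Derivation:
d1 = 0.1491616929; d2 = -0.0408383071
phi(d1) = 0.3945287996; exp(-qT) = 0.9675385596; exp(-rT) = 0.9762857098
Vega = S * exp(-qT) * phi(d1) * sqrt(T) = 52.3400 * 0.9675385596 * 0.3945287996 * 1.0000000000 = 19.979320


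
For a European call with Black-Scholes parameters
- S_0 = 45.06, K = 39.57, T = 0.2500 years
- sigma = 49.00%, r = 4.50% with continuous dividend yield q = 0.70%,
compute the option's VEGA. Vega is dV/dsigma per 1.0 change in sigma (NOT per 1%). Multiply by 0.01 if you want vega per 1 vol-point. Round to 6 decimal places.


d1 = 0.6915762433; d2 = 0.4465762433
phi(d1) = 0.3140894744; exp(-qT) = 0.9982515304; exp(-rT) = 0.9888130446
Vega = S * exp(-qT) * phi(d1) * sqrt(T) = 45.0600 * 0.9982515304 * 0.3140894744 * 0.5000000000 = 7.064063

Answer: Vega = 7.064063


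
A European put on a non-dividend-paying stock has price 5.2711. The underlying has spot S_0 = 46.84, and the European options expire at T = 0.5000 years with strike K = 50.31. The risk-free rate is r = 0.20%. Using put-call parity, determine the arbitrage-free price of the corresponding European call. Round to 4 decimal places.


Answer: Call price = 1.8514

Derivation:
Put-call parity: C - P = S_0 * exp(-qT) - K * exp(-rT).
S_0 * exp(-qT) = 46.8400 * 1.00000000 = 46.84000000
K * exp(-rT) = 50.3100 * 0.99900050 = 50.25971515
C = P + S*exp(-qT) - K*exp(-rT)
C = 5.2711 + 46.84000000 - 50.25971515 = 1.8514


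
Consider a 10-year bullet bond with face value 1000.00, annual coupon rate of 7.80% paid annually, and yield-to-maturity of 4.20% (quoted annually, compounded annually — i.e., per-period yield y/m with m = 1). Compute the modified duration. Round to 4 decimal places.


Answer: Modified duration = 7.3406

Derivation:
Coupon per period c = face * coupon_rate / m = 78.000000
Periods per year m = 1; per-period yield y/m = 0.042000
Number of cashflows N = 10
Cashflows (t years, CF_t, discount factor 1/(1+y/m)^(m*t), PV):
  t = 1.0000: CF_t = 78.000000, DF = 0.959693, PV = 74.856046
  t = 2.0000: CF_t = 78.000000, DF = 0.921010, PV = 71.838816
  t = 3.0000: CF_t = 78.000000, DF = 0.883887, PV = 68.943201
  t = 4.0000: CF_t = 78.000000, DF = 0.848260, PV = 66.164301
  t = 5.0000: CF_t = 78.000000, DF = 0.814069, PV = 63.497410
  t = 6.0000: CF_t = 78.000000, DF = 0.781257, PV = 60.938013
  t = 7.0000: CF_t = 78.000000, DF = 0.749766, PV = 58.481778
  t = 8.0000: CF_t = 78.000000, DF = 0.719545, PV = 56.124547
  t = 9.0000: CF_t = 78.000000, DF = 0.690543, PV = 53.862329
  t = 10.0000: CF_t = 1078.000000, DF = 0.662709, PV = 714.400206
Price P = sum_t PV_t = 1289.106648
First compute Macaulay numerator sum_t t * PV_t:
  t * PV_t at t = 1.0000: 74.856046
  t * PV_t at t = 2.0000: 143.677632
  t * PV_t at t = 3.0000: 206.829604
  t * PV_t at t = 4.0000: 264.657203
  t * PV_t at t = 5.0000: 317.487048
  t * PV_t at t = 6.0000: 365.628078
  t * PV_t at t = 7.0000: 409.372448
  t * PV_t at t = 8.0000: 448.996378
  t * PV_t at t = 9.0000: 484.760965
  t * PV_t at t = 10.0000: 7144.002062
Macaulay duration D = 9860.267463 / 1289.106648 = 7.648915
Modified duration = D / (1 + y/m) = 7.648915 / (1 + 0.042000) = 7.340610


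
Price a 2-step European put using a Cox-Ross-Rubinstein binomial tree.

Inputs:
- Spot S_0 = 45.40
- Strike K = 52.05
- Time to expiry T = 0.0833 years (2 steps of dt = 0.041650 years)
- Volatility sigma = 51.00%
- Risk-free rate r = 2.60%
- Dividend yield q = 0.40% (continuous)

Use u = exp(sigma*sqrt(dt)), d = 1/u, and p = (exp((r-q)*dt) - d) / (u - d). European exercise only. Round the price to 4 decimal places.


Answer: Price = V(0,0) = 7.4332

Derivation:
dt = T/N = 0.041650
u = exp(sigma*sqrt(dt)) = 1.109692; d = 1/u = 0.901151
p = (exp((r-q)*dt) - d) / (u - d) = 0.478399
Discount per step: exp(-r*dt) = 0.998918
Stock lattice S(k, i) with i counting down-moves:
  k=0: S(0,0) = 45.4000
  k=1: S(1,0) = 50.3800; S(1,1) = 40.9123
  k=2: S(2,0) = 55.9063; S(2,1) = 45.4000; S(2,2) = 36.8681
Terminal payoffs V(N, i) = max(K - S_T, 0):
  V(2,0) = 0.000000; V(2,1) = 6.650000; V(2,2) = 15.181884
Backward induction: V(k, i) = exp(-r*dt) * [p * V(k+1, i) + (1-p) * V(k+1, i+1)].
  V(1,0) = exp(-r*dt) * [p*0.000000 + (1-p)*6.650000] = 3.464894
  V(1,1) = exp(-r*dt) * [p*6.650000 + (1-p)*15.181884] = 11.088228
  V(0,0) = exp(-r*dt) * [p*3.464894 + (1-p)*11.088228] = 7.433181


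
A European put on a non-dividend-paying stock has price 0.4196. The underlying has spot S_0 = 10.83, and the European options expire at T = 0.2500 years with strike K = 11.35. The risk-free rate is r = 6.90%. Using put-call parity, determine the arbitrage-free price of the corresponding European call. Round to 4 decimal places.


Answer: Call price = 0.0937

Derivation:
Put-call parity: C - P = S_0 * exp(-qT) - K * exp(-rT).
S_0 * exp(-qT) = 10.8300 * 1.00000000 = 10.83000000
K * exp(-rT) = 11.3500 * 0.98289793 = 11.15589150
C = P + S*exp(-qT) - K*exp(-rT)
C = 0.4196 + 10.83000000 - 11.15589150 = 0.0937


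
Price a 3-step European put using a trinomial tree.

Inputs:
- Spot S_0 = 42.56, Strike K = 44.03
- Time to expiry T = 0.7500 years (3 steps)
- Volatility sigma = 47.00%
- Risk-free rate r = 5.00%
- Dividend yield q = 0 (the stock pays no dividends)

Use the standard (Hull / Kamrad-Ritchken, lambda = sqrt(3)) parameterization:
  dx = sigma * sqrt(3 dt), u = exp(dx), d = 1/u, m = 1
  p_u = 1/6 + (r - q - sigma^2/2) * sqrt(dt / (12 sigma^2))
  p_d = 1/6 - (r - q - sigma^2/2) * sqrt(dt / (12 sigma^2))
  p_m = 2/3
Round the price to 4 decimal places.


Answer: Price = V(0,0) = 6.3970

Derivation:
dt = T/N = 0.250000; dx = sigma*sqrt(3*dt) = 0.407032
u = exp(dx) = 1.502352; d = 1/u = 0.665623
p_u = 0.148102, p_m = 0.666667, p_d = 0.185231
Discount per step: exp(-r*dt) = 0.987578
Stock lattice S(k, j) with j the centered position index:
  k=0: S(0,+0) = 42.5600
  k=1: S(1,-1) = 28.3289; S(1,+0) = 42.5600; S(1,+1) = 63.9401
  k=2: S(2,-2) = 18.8564; S(2,-1) = 28.3289; S(2,+0) = 42.5600; S(2,+1) = 63.9401; S(2,+2) = 96.0606
  k=3: S(3,-3) = 12.5512; S(3,-2) = 18.8564; S(3,-1) = 28.3289; S(3,+0) = 42.5600; S(3,+1) = 63.9401; S(3,+2) = 96.0606; S(3,+3) = 144.3168
Terminal payoffs V(N, j) = max(K - S_T, 0):
  V(3,-3) = 31.478766; V(3,-2) = 25.173627; V(3,-1) = 15.701088; V(3,+0) = 1.470000; V(3,+1) = 0.000000; V(3,+2) = 0.000000; V(3,+3) = 0.000000
Backward induction: V(k, j) = exp(-r*dt) * [p_u * V(k+1, j+1) + p_m * V(k+1, j) + p_d * V(k+1, j-1)]
  V(2,-2) = exp(-r*dt) * [p_u*15.701088 + p_m*25.173627 + p_d*31.478766] = 24.628835
  V(2,-1) = exp(-r*dt) * [p_u*1.470000 + p_m*15.701088 + p_d*25.173627] = 15.157381
  V(2,+0) = exp(-r*dt) * [p_u*0.000000 + p_m*1.470000 + p_d*15.701088] = 3.840026
  V(2,+1) = exp(-r*dt) * [p_u*0.000000 + p_m*0.000000 + p_d*1.470000] = 0.268907
  V(2,+2) = exp(-r*dt) * [p_u*0.000000 + p_m*0.000000 + p_d*0.000000] = 0.000000
  V(1,-1) = exp(-r*dt) * [p_u*3.840026 + p_m*15.157381 + p_d*24.628835] = 15.046399
  V(1,+0) = exp(-r*dt) * [p_u*0.268907 + p_m*3.840026 + p_d*15.157381] = 5.340286
  V(1,+1) = exp(-r*dt) * [p_u*0.000000 + p_m*0.268907 + p_d*3.840026] = 0.879500
  V(0,+0) = exp(-r*dt) * [p_u*0.879500 + p_m*5.340286 + p_d*15.046399] = 6.397041


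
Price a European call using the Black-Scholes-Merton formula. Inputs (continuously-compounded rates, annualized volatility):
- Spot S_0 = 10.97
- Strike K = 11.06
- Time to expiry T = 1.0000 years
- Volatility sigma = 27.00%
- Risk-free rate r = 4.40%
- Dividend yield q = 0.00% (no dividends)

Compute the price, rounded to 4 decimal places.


d1 = (ln(S/K) + (r - q + 0.5*sigma^2) * T) / (sigma * sqrt(T)) = 0.26770103
d2 = d1 - sigma * sqrt(T) = -0.00229897
exp(-rT) = 0.95695396; exp(-qT) = 1.00000000
C = S_0 * exp(-qT) * N(d1) - K * exp(-rT) * N(d2)
N(d1) = 0.60553527; N(d2) = 0.49908284
C = 10.9700 * 1.00000000 * 0.60553527 - 11.0600 * 0.95695396 * 0.49908284 = 1.3605

Answer: Price = 1.3605


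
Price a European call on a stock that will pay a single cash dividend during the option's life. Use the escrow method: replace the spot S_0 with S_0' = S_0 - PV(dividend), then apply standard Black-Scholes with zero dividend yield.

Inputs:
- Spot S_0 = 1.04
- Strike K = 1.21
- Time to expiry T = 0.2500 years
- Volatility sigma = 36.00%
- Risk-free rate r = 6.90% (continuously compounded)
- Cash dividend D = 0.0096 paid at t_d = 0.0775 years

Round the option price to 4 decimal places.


Answer: Price = 0.0240

Derivation:
PV(D) = D * exp(-r * t_d) = 0.0096 * 0.99466677 = 0.00954880
S_0' = S_0 - PV(D) = 1.0400 - 0.00954880 = 1.03045120
d1 = (ln(S_0'/K) + (r + sigma^2/2)*T) / (sigma*sqrt(T)) = -0.70651998
d2 = d1 - sigma*sqrt(T) = -0.88651998
exp(-rT) = 0.98289793
N(d1) = 0.23993242; N(d2) = 0.18766870
C = S_0' * N(d1) - K * exp(-rT) * N(d2) = 1.03045120 * 0.23993242 - 1.2100 * 0.98289793 * 0.18766870 = 0.0240


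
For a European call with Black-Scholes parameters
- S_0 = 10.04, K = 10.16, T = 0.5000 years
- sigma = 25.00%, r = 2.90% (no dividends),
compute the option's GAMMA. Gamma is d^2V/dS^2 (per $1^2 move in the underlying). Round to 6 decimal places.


d1 = 0.1032017941; d2 = -0.0735749012
phi(d1) = 0.3968234378; exp(-qT) = 1.0000000000; exp(-rT) = 0.9856046187
Gamma = exp(-qT) * phi(d1) / (S * sigma * sqrt(T)) = 1.0000000000 * 0.3968234378 / (10.0400 * 0.2500 * 0.7071067812) = 0.223583

Answer: Gamma = 0.223583


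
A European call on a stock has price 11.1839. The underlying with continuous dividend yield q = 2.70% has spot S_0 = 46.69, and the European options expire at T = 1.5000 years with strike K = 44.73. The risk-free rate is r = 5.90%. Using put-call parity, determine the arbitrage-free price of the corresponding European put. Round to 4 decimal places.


Answer: Put price = 7.2886

Derivation:
Put-call parity: C - P = S_0 * exp(-qT) - K * exp(-rT).
S_0 * exp(-qT) = 46.6900 * 0.96030916 = 44.83683489
K * exp(-rT) = 44.7300 * 0.91530311 = 40.94150814
P = C - S*exp(-qT) + K*exp(-rT)
P = 11.1839 - 44.83683489 + 40.94150814 = 7.2886


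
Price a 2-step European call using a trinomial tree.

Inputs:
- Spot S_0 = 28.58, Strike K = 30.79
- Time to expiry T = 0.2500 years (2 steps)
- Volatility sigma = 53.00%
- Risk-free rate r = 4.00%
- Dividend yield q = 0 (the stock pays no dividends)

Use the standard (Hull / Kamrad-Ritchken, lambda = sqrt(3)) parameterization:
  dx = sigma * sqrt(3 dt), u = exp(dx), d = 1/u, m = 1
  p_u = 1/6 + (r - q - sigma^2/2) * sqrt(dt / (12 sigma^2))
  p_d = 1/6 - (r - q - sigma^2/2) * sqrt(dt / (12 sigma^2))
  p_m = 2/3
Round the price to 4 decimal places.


dt = T/N = 0.125000; dx = sigma*sqrt(3*dt) = 0.324557
u = exp(dx) = 1.383418; d = 1/u = 0.722847
p_u = 0.147323, p_m = 0.666667, p_d = 0.186010
Discount per step: exp(-r*dt) = 0.995012
Stock lattice S(k, j) with j the centered position index:
  k=0: S(0,+0) = 28.5800
  k=1: S(1,-1) = 20.6590; S(1,+0) = 28.5800; S(1,+1) = 39.5381
  k=2: S(2,-2) = 14.9333; S(2,-1) = 20.6590; S(2,+0) = 28.5800; S(2,+1) = 39.5381; S(2,+2) = 54.6977
Terminal payoffs V(N, j) = max(S_T - K, 0):
  V(2,-2) = 0.000000; V(2,-1) = 0.000000; V(2,+0) = 0.000000; V(2,+1) = 8.748092; V(2,+2) = 23.907716
Backward induction: V(k, j) = exp(-r*dt) * [p_u * V(k+1, j+1) + p_m * V(k+1, j) + p_d * V(k+1, j-1)]
  V(1,-1) = exp(-r*dt) * [p_u*0.000000 + p_m*0.000000 + p_d*0.000000] = 0.000000
  V(1,+0) = exp(-r*dt) * [p_u*8.748092 + p_m*0.000000 + p_d*0.000000] = 1.282367
  V(1,+1) = exp(-r*dt) * [p_u*23.907716 + p_m*8.748092 + p_d*0.000000] = 9.307564
  V(0,+0) = exp(-r*dt) * [p_u*9.307564 + p_m*1.282367 + p_d*0.000000] = 2.215027

Answer: Price = V(0,0) = 2.2150


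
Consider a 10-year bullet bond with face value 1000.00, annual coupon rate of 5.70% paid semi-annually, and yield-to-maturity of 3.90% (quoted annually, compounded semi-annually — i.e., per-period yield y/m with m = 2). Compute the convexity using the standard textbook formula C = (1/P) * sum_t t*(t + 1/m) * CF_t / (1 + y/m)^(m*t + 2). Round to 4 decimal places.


Answer: Convexity = 73.5544

Derivation:
Coupon per period c = face * coupon_rate / m = 28.500000
Periods per year m = 2; per-period yield y/m = 0.019500
Number of cashflows N = 20
Cashflows (t years, CF_t, discount factor 1/(1+y/m)^(m*t), PV):
  t = 0.5000: CF_t = 28.500000, DF = 0.980873, PV = 27.954880
  t = 1.0000: CF_t = 28.500000, DF = 0.962112, PV = 27.420186
  t = 1.5000: CF_t = 28.500000, DF = 0.943709, PV = 26.895720
  t = 2.0000: CF_t = 28.500000, DF = 0.925659, PV = 26.381285
  t = 2.5000: CF_t = 28.500000, DF = 0.907954, PV = 25.876689
  t = 3.0000: CF_t = 28.500000, DF = 0.890588, PV = 25.381745
  t = 3.5000: CF_t = 28.500000, DF = 0.873553, PV = 24.896268
  t = 4.0000: CF_t = 28.500000, DF = 0.856845, PV = 24.420076
  t = 4.5000: CF_t = 28.500000, DF = 0.840456, PV = 23.952993
  t = 5.0000: CF_t = 28.500000, DF = 0.824380, PV = 23.494844
  t = 5.5000: CF_t = 28.500000, DF = 0.808613, PV = 23.045457
  t = 6.0000: CF_t = 28.500000, DF = 0.793146, PV = 22.604666
  t = 6.5000: CF_t = 28.500000, DF = 0.777976, PV = 22.172306
  t = 7.0000: CF_t = 28.500000, DF = 0.763095, PV = 21.748216
  t = 7.5000: CF_t = 28.500000, DF = 0.748500, PV = 21.332237
  t = 8.0000: CF_t = 28.500000, DF = 0.734183, PV = 20.924215
  t = 8.5000: CF_t = 28.500000, DF = 0.720140, PV = 20.523997
  t = 9.0000: CF_t = 28.500000, DF = 0.706366, PV = 20.131434
  t = 9.5000: CF_t = 28.500000, DF = 0.692855, PV = 19.746380
  t = 10.0000: CF_t = 1028.500000, DF = 0.679603, PV = 698.971863
Price P = sum_t PV_t = 1147.875459
Convexity numerator sum_t t*(t + 1/m) * CF_t / (1+y/m)^(m*t + 2):
  t = 0.5000: term = 13.447860
  t = 1.0000: term = 39.571927
  t = 1.5000: term = 77.630068
  t = 2.0000: term = 126.908726
  t = 2.5000: term = 186.722010
  t = 3.0000: term = 256.410803
  t = 3.5000: term = 335.341903
  t = 4.0000: term = 422.907185
  t = 4.5000: term = 518.522787
  t = 5.0000: term = 621.628321
  t = 5.5000: term = 731.686106
  t = 6.0000: term = 848.180425
  t = 6.5000: term = 970.616802
  t = 7.0000: term = 1098.521299
  t = 7.5000: term = 1231.439836
  t = 8.0000: term = 1368.937532
  t = 8.5000: term = 1510.598061
  t = 9.0000: term = 1656.023031
  t = 9.5000: term = 1804.831378
  t = 10.0000: term = 70611.352903
Convexity = (1/P) * sum = 84431.278962 / 1147.875459 = 73.554390


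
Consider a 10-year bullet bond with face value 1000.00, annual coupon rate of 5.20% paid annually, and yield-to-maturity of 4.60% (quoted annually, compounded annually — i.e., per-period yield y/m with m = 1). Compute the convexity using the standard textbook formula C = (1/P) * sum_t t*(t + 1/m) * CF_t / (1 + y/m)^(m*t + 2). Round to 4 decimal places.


Coupon per period c = face * coupon_rate / m = 52.000000
Periods per year m = 1; per-period yield y/m = 0.046000
Number of cashflows N = 10
Cashflows (t years, CF_t, discount factor 1/(1+y/m)^(m*t), PV):
  t = 1.0000: CF_t = 52.000000, DF = 0.956023, PV = 49.713193
  t = 2.0000: CF_t = 52.000000, DF = 0.913980, PV = 47.526953
  t = 3.0000: CF_t = 52.000000, DF = 0.873786, PV = 45.436858
  t = 4.0000: CF_t = 52.000000, DF = 0.835359, PV = 43.438679
  t = 5.0000: CF_t = 52.000000, DF = 0.798623, PV = 41.528373
  t = 6.0000: CF_t = 52.000000, DF = 0.763501, PV = 39.702078
  t = 7.0000: CF_t = 52.000000, DF = 0.729925, PV = 37.956097
  t = 8.0000: CF_t = 52.000000, DF = 0.697825, PV = 36.286900
  t = 9.0000: CF_t = 52.000000, DF = 0.667137, PV = 34.691109
  t = 10.0000: CF_t = 1052.000000, DF = 0.637798, PV = 670.963499
Price P = sum_t PV_t = 1047.243739
Convexity numerator sum_t t*(t + 1/m) * CF_t / (1+y/m)^(m*t + 2):
  t = 1.0000: term = 90.873716
  t = 2.0000: term = 260.632072
  t = 3.0000: term = 498.340481
  t = 4.0000: term = 794.041557
  t = 5.0000: term = 1138.682921
  t = 6.0000: term = 1524.049798
  t = 7.0000: term = 1942.702101
  t = 8.0000: term = 2387.915721
  t = 9.0000: term = 2853.627774
  t = 10.0000: term = 67457.184465
Convexity = (1/P) * sum = 78948.050604 / 1047.243739 = 75.386510

Answer: Convexity = 75.3865


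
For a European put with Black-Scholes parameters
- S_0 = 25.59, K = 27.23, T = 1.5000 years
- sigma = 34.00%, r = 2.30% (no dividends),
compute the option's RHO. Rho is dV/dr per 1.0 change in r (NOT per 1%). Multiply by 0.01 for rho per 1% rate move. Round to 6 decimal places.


d1 = 0.1418839160; d2 = -0.2745293402
phi(d1) = 0.3949468595; exp(-qT) = 1.0000000000; exp(-rT) = 0.9660883397
N(-d2) = 0.6081610704
Rho = -K*T*exp(-rT)*N(-d2) = -27.2300 * 1.5000 * 0.9660883397 * 0.6081610704 = -23.997962

Answer: Rho = -23.997962


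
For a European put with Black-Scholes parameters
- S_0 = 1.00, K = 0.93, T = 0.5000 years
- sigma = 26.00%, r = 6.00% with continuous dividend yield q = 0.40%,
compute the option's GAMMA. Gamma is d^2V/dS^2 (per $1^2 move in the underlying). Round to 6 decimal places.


Answer: Gamma = 1.765751

Derivation:
d1 = 0.6389563346; d2 = 0.4551085715
phi(d1) = 0.3252792835; exp(-qT) = 0.9980019987; exp(-rT) = 0.9704455335
Gamma = exp(-qT) * phi(d1) / (S * sigma * sqrt(T)) = 0.9980019987 * 0.3252792835 / (1.0000 * 0.2600 * 0.7071067812) = 1.765751


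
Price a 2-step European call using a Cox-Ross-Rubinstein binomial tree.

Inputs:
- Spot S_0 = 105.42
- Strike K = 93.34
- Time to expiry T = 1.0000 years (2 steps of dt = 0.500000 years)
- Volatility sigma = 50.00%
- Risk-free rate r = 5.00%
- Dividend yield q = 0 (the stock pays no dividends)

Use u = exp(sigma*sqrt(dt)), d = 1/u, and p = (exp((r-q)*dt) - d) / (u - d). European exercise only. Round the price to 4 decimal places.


Answer: Price = V(0,0) = 28.6383

Derivation:
dt = T/N = 0.500000
u = exp(sigma*sqrt(dt)) = 1.424119; d = 1/u = 0.702189
p = (exp((r-q)*dt) - d) / (u - d) = 0.447587
Discount per step: exp(-r*dt) = 0.975310
Stock lattice S(k, i) with i counting down-moves:
  k=0: S(0,0) = 105.4200
  k=1: S(1,0) = 150.1306; S(1,1) = 74.0247
  k=2: S(2,0) = 213.8039; S(2,1) = 105.4200; S(2,2) = 51.9793
Terminal payoffs V(N, i) = max(S_T - K, 0):
  V(2,0) = 120.463881; V(2,1) = 12.080000; V(2,2) = 0.000000
Backward induction: V(k, i) = exp(-r*dt) * [p * V(k+1, i) + (1-p) * V(k+1, i+1)].
  V(1,0) = exp(-r*dt) * [p*120.463881 + (1-p)*12.080000] = 59.095200
  V(1,1) = exp(-r*dt) * [p*12.080000 + (1-p)*0.000000] = 5.273354
  V(0,0) = exp(-r*dt) * [p*59.095200 + (1-p)*5.273354] = 28.638323


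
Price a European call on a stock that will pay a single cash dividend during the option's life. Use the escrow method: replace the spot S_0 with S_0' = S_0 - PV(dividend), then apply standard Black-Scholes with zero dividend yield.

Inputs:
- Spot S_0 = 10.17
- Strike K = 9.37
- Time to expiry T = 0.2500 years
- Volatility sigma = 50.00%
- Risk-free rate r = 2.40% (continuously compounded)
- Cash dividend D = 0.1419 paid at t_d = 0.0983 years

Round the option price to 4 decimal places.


Answer: Price = 1.3608

Derivation:
PV(D) = D * exp(-r * t_d) = 0.1419 * 0.99764358 = 0.14156562
S_0' = S_0 - PV(D) = 10.1700 - 0.14156562 = 10.02843438
d1 = (ln(S_0'/K) + (r + sigma^2/2)*T) / (sigma*sqrt(T)) = 0.42064560
d2 = d1 - sigma*sqrt(T) = 0.17064560
exp(-rT) = 0.99401796
N(d1) = 0.66299305; N(d2) = 0.56774878
C = S_0' * N(d1) - K * exp(-rT) * N(d2) = 10.02843438 * 0.66299305 - 9.3700 * 0.99401796 * 0.56774878 = 1.3608


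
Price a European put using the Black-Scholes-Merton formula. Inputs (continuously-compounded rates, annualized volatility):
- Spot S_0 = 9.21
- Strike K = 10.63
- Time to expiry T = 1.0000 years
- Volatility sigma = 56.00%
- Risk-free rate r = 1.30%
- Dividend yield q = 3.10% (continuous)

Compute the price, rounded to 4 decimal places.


d1 = (ln(S/K) + (r - q + 0.5*sigma^2) * T) / (sigma * sqrt(T)) = -0.00819704
d2 = d1 - sigma * sqrt(T) = -0.56819704
exp(-rT) = 0.98708414; exp(-qT) = 0.96947557
P = K * exp(-rT) * N(-d2) - S_0 * exp(-qT) * N(-d1)
N(-d1) = 0.50327011; N(-d2) = 0.71504941
P = 10.6300 * 0.98708414 * 0.71504941 - 9.2100 * 0.96947557 * 0.50327011 = 3.0092

Answer: Price = 3.0092


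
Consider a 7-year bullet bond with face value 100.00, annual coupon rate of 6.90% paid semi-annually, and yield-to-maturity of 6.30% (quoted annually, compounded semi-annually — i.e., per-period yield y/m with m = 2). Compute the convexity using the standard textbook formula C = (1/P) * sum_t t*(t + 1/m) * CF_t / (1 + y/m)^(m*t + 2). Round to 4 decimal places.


Answer: Convexity = 37.2455

Derivation:
Coupon per period c = face * coupon_rate / m = 3.450000
Periods per year m = 2; per-period yield y/m = 0.031500
Number of cashflows N = 14
Cashflows (t years, CF_t, discount factor 1/(1+y/m)^(m*t), PV):
  t = 0.5000: CF_t = 3.450000, DF = 0.969462, PV = 3.344644
  t = 1.0000: CF_t = 3.450000, DF = 0.939856, PV = 3.242505
  t = 1.5000: CF_t = 3.450000, DF = 0.911155, PV = 3.143485
  t = 2.0000: CF_t = 3.450000, DF = 0.883330, PV = 3.047489
  t = 2.5000: CF_t = 3.450000, DF = 0.856355, PV = 2.954425
  t = 3.0000: CF_t = 3.450000, DF = 0.830204, PV = 2.864202
  t = 3.5000: CF_t = 3.450000, DF = 0.804851, PV = 2.776735
  t = 4.0000: CF_t = 3.450000, DF = 0.780272, PV = 2.691939
  t = 4.5000: CF_t = 3.450000, DF = 0.756444, PV = 2.609733
  t = 5.0000: CF_t = 3.450000, DF = 0.733344, PV = 2.530036
  t = 5.5000: CF_t = 3.450000, DF = 0.710949, PV = 2.452774
  t = 6.0000: CF_t = 3.450000, DF = 0.689238, PV = 2.377871
  t = 6.5000: CF_t = 3.450000, DF = 0.668190, PV = 2.305256
  t = 7.0000: CF_t = 103.450000, DF = 0.647785, PV = 67.013337
Price P = sum_t PV_t = 103.354431
Convexity numerator sum_t t*(t + 1/m) * CF_t / (1+y/m)^(m*t + 2):
  t = 0.5000: term = 1.571743
  t = 1.0000: term = 4.571234
  t = 1.5000: term = 8.863274
  t = 2.0000: term = 14.321012
  t = 2.5000: term = 20.825514
  t = 3.0000: term = 28.265361
  t = 3.5000: term = 36.536256
  t = 4.0000: term = 45.540655
  t = 4.5000: term = 55.187416
  t = 5.0000: term = 65.391455
  t = 5.5000: term = 76.073433
  t = 6.0000: term = 87.159444
  t = 6.5000: term = 98.580725
  t = 7.0000: term = 3306.603198
Convexity = (1/P) * sum = 3849.490719 / 103.354431 = 37.245532


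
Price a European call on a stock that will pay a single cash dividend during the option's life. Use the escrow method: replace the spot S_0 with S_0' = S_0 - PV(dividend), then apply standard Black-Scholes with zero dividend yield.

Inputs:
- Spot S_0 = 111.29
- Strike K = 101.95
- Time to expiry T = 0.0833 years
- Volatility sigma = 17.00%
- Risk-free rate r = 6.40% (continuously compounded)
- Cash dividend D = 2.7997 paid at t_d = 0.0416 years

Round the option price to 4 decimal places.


PV(D) = D * exp(-r * t_d) = 2.7997 * 0.99734114 = 2.79225599
S_0' = S_0 - PV(D) = 111.2900 - 2.79225599 = 108.49774401
d1 = (ln(S_0'/K) + (r + sigma^2/2)*T) / (sigma*sqrt(T)) = 1.40185119
d2 = d1 - sigma*sqrt(T) = 1.35278623
exp(-rT) = 0.99468299
N(d1) = 0.91952016; N(d2) = 0.91193803
C = S_0' * N(d1) - K * exp(-rT) * N(d2) = 108.49774401 * 0.91952016 - 101.9500 * 0.99468299 * 0.91193803 = 7.2881

Answer: Price = 7.2881


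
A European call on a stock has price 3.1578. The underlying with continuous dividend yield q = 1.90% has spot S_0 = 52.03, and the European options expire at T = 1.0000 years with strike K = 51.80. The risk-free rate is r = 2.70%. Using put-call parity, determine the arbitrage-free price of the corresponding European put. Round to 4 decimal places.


Answer: Put price = 2.5272

Derivation:
Put-call parity: C - P = S_0 * exp(-qT) - K * exp(-rT).
S_0 * exp(-qT) = 52.0300 * 0.98117936 = 51.05076222
K * exp(-rT) = 51.8000 * 0.97336124 = 50.42011231
P = C - S*exp(-qT) + K*exp(-rT)
P = 3.1578 - 51.05076222 + 50.42011231 = 2.5272


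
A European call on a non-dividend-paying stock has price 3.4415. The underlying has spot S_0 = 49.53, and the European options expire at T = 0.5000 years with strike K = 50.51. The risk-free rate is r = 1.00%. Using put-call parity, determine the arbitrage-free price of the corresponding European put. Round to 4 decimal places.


Answer: Put price = 4.1696

Derivation:
Put-call parity: C - P = S_0 * exp(-qT) - K * exp(-rT).
S_0 * exp(-qT) = 49.5300 * 1.00000000 = 49.53000000
K * exp(-rT) = 50.5100 * 0.99501248 = 50.25808032
P = C - S*exp(-qT) + K*exp(-rT)
P = 3.4415 - 49.53000000 + 50.25808032 = 4.1696


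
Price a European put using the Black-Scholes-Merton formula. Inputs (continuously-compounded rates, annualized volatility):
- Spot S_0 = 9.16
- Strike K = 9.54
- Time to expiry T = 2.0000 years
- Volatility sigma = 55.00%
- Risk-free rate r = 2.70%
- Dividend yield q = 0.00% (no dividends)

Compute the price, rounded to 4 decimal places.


Answer: Price = 2.6936

Derivation:
d1 = (ln(S/K) + (r - q + 0.5*sigma^2) * T) / (sigma * sqrt(T)) = 0.40607560
d2 = d1 - sigma * sqrt(T) = -0.37174186
exp(-rT) = 0.94743211; exp(-qT) = 1.00000000
P = K * exp(-rT) * N(-d2) - S_0 * exp(-qT) * N(-d1)
N(-d1) = 0.34234353; N(-d2) = 0.64495747
P = 9.5400 * 0.94743211 * 0.64495747 - 9.1600 * 1.00000000 * 0.34234353 = 2.6936


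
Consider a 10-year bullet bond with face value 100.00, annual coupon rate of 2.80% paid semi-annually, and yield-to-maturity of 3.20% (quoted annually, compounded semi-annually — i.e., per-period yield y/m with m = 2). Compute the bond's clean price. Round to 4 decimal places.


Answer: Price = 96.5999

Derivation:
Coupon per period c = face * coupon_rate / m = 1.400000
Periods per year m = 2; per-period yield y/m = 0.016000
Number of cashflows N = 20
Cashflows (t years, CF_t, discount factor 1/(1+y/m)^(m*t), PV):
  t = 0.5000: CF_t = 1.400000, DF = 0.984252, PV = 1.377953
  t = 1.0000: CF_t = 1.400000, DF = 0.968752, PV = 1.356253
  t = 1.5000: CF_t = 1.400000, DF = 0.953496, PV = 1.334894
  t = 2.0000: CF_t = 1.400000, DF = 0.938480, PV = 1.313872
  t = 2.5000: CF_t = 1.400000, DF = 0.923701, PV = 1.293182
  t = 3.0000: CF_t = 1.400000, DF = 0.909155, PV = 1.272816
  t = 3.5000: CF_t = 1.400000, DF = 0.894837, PV = 1.252772
  t = 4.0000: CF_t = 1.400000, DF = 0.880745, PV = 1.233043
  t = 4.5000: CF_t = 1.400000, DF = 0.866875, PV = 1.213625
  t = 5.0000: CF_t = 1.400000, DF = 0.853224, PV = 1.194513
  t = 5.5000: CF_t = 1.400000, DF = 0.839787, PV = 1.175702
  t = 6.0000: CF_t = 1.400000, DF = 0.826562, PV = 1.157187
  t = 6.5000: CF_t = 1.400000, DF = 0.813545, PV = 1.138964
  t = 7.0000: CF_t = 1.400000, DF = 0.800734, PV = 1.121027
  t = 7.5000: CF_t = 1.400000, DF = 0.788124, PV = 1.103373
  t = 8.0000: CF_t = 1.400000, DF = 0.775712, PV = 1.085997
  t = 8.5000: CF_t = 1.400000, DF = 0.763496, PV = 1.068895
  t = 9.0000: CF_t = 1.400000, DF = 0.751473, PV = 1.052062
  t = 9.5000: CF_t = 1.400000, DF = 0.739639, PV = 1.035494
  t = 10.0000: CF_t = 101.400000, DF = 0.727991, PV = 73.818259
Price P = sum_t PV_t = 96.599884


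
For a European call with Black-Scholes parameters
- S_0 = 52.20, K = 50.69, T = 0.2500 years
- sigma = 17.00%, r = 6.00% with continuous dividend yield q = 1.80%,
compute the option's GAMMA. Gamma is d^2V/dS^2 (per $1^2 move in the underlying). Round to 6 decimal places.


d1 = 0.5113687342; d2 = 0.4263687342
phi(d1) = 0.3500471132; exp(-qT) = 0.9955101098; exp(-rT) = 0.9851119396
Gamma = exp(-qT) * phi(d1) / (S * sigma * sqrt(T)) = 0.9955101098 * 0.3500471132 / (52.2000 * 0.1700 * 0.5000000000) = 0.078539

Answer: Gamma = 0.078539


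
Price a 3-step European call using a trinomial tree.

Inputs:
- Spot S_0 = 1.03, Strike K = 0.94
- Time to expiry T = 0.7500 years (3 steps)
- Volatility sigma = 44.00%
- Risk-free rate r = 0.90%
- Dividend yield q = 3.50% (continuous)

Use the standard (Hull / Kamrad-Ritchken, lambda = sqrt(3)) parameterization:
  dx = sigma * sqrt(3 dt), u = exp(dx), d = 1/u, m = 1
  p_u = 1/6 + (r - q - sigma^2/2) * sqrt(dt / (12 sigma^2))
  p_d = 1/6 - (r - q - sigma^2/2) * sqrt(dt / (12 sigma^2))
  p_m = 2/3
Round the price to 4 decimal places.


Answer: Price = V(0,0) = 0.1813

Derivation:
dt = T/N = 0.250000; dx = sigma*sqrt(3*dt) = 0.381051
u = exp(dx) = 1.463823; d = 1/u = 0.683143
p_u = 0.126383, p_m = 0.666667, p_d = 0.206950
Discount per step: exp(-r*dt) = 0.997753
Stock lattice S(k, j) with j the centered position index:
  k=0: S(0,+0) = 1.0300
  k=1: S(1,-1) = 0.7036; S(1,+0) = 1.0300; S(1,+1) = 1.5077
  k=2: S(2,-2) = 0.4807; S(2,-1) = 0.7036; S(2,+0) = 1.0300; S(2,+1) = 1.5077; S(2,+2) = 2.2071
  k=3: S(3,-3) = 0.3284; S(3,-2) = 0.4807; S(3,-1) = 0.7036; S(3,+0) = 1.0300; S(3,+1) = 1.5077; S(3,+2) = 2.2071; S(3,+3) = 3.2307
Terminal payoffs V(N, j) = max(S_T - K, 0):
  V(3,-3) = 0.000000; V(3,-2) = 0.000000; V(3,-1) = 0.000000; V(3,+0) = 0.090000; V(3,+1) = 0.567737; V(3,+2) = 1.267060; V(3,+3) = 2.290744
Backward induction: V(k, j) = exp(-r*dt) * [p_u * V(k+1, j+1) + p_m * V(k+1, j) + p_d * V(k+1, j-1)]
  V(2,-2) = exp(-r*dt) * [p_u*0.000000 + p_m*0.000000 + p_d*0.000000] = 0.000000
  V(2,-1) = exp(-r*dt) * [p_u*0.090000 + p_m*0.000000 + p_d*0.000000] = 0.011349
  V(2,+0) = exp(-r*dt) * [p_u*0.567737 + p_m*0.090000 + p_d*0.000000] = 0.131456
  V(2,+1) = exp(-r*dt) * [p_u*1.267060 + p_m*0.567737 + p_d*0.090000] = 0.556000
  V(2,+2) = exp(-r*dt) * [p_u*2.290744 + p_m*1.267060 + p_d*0.567737] = 1.248898
  V(1,-1) = exp(-r*dt) * [p_u*0.131456 + p_m*0.011349 + p_d*0.000000] = 0.024126
  V(1,+0) = exp(-r*dt) * [p_u*0.556000 + p_m*0.131456 + p_d*0.011349] = 0.159895
  V(1,+1) = exp(-r*dt) * [p_u*1.248898 + p_m*0.556000 + p_d*0.131456] = 0.554462
  V(0,+0) = exp(-r*dt) * [p_u*0.554462 + p_m*0.159895 + p_d*0.024126] = 0.181256
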